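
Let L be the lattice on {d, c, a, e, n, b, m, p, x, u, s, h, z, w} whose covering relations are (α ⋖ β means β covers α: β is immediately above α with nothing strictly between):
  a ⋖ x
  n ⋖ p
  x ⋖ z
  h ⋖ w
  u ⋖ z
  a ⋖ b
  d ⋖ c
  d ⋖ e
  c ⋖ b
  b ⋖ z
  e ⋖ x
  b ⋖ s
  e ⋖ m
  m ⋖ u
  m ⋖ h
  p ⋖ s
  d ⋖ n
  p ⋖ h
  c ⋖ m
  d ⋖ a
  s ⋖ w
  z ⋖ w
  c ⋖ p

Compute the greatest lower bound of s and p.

Common lower bounds of {s, p}: c, d, n, p.
The greatest among these is p.

p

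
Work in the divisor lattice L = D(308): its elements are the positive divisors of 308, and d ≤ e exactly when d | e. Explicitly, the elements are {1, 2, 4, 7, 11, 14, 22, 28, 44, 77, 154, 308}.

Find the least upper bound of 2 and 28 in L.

Common upper bounds of {2, 28}: 28, 308.
The least among these is 28.

28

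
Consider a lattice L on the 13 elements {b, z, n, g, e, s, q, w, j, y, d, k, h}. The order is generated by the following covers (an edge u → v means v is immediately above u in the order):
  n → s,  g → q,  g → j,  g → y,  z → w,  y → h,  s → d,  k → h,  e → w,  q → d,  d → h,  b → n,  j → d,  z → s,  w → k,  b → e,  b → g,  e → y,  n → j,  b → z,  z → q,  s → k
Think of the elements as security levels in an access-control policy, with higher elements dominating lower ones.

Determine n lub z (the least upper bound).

Common upper bounds of {n, z}: d, h, k, s.
The least among these is s.

s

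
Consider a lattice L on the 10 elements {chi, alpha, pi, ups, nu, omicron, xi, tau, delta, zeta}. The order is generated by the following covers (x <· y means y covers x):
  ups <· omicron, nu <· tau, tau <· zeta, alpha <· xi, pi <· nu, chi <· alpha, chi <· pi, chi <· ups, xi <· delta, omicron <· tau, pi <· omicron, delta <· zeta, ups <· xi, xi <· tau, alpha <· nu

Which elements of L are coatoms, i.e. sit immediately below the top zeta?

The coatoms are exactly the elements covered by zeta: delta, tau.

delta, tau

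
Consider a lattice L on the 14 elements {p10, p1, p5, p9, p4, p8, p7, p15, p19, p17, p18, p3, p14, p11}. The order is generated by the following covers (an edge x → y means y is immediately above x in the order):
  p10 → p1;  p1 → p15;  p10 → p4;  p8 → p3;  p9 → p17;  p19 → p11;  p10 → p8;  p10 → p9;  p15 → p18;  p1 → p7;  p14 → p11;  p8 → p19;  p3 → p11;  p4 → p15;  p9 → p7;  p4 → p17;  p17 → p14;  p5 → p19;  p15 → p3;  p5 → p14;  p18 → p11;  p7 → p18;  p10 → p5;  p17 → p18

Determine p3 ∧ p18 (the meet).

Common lower bounds of {p3, p18}: p1, p10, p15, p4.
The greatest among these is p15.

p15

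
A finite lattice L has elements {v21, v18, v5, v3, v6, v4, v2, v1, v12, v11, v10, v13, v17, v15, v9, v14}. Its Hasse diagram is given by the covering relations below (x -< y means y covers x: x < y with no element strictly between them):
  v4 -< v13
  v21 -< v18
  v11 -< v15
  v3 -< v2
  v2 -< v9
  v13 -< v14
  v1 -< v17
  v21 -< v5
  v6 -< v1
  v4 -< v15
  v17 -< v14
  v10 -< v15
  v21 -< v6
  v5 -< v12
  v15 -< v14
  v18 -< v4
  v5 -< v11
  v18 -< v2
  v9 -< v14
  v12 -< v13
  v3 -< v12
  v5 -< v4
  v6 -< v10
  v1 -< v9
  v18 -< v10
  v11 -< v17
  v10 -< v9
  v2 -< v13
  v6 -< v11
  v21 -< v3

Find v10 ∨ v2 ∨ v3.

v9

Common upper bounds of {v10, v2, v3}: v14, v9.
The least among these is v9.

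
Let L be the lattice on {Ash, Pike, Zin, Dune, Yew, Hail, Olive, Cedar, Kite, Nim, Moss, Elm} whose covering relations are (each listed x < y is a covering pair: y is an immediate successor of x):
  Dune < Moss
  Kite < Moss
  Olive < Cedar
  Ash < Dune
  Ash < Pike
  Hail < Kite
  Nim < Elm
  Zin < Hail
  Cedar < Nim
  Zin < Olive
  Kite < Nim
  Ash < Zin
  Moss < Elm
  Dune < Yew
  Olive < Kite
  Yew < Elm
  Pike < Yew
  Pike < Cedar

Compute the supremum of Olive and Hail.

Common upper bounds of {Olive, Hail}: Elm, Kite, Moss, Nim.
The least among these is Kite.

Kite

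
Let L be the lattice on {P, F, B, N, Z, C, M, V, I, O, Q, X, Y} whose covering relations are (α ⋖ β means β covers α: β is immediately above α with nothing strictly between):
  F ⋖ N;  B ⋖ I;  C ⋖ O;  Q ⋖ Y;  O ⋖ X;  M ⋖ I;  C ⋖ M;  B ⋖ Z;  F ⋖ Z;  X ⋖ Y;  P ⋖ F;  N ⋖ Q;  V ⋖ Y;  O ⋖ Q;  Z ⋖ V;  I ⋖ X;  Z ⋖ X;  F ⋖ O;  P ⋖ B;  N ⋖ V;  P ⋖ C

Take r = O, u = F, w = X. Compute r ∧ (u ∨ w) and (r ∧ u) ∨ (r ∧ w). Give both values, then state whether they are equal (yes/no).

u ∨ w = X, so r ∧ (u ∨ w) = O ∧ X = O.
r ∧ u = F and r ∧ w = O, so (r ∧ u) ∨ (r ∧ w) = F ∨ O = O.
Equal: yes.

O; O; yes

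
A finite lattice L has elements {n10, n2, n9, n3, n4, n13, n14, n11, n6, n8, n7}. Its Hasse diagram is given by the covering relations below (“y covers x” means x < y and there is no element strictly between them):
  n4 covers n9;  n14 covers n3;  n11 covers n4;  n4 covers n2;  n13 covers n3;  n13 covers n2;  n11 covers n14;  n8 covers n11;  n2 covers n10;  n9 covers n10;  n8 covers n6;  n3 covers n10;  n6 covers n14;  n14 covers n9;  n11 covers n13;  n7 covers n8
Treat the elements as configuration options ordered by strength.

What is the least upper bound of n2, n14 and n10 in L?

n11

Common upper bounds of {n2, n14, n10}: n11, n7, n8.
The least among these is n11.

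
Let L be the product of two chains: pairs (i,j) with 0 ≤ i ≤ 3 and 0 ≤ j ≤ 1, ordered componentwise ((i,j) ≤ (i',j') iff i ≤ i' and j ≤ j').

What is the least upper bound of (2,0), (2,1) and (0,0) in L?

(2,1)

In a product of chains, the join is componentwise max, giving (2,1).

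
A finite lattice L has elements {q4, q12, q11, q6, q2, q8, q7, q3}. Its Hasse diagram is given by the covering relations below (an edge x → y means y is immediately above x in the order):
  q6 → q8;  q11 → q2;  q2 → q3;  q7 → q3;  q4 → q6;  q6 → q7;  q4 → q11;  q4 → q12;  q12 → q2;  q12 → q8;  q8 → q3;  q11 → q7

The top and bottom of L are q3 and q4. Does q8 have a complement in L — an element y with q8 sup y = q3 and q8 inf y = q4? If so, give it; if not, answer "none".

Need y with q8 ∨ y = q3 and q8 ∧ y = q4.
Checking each element gives: q11.

q11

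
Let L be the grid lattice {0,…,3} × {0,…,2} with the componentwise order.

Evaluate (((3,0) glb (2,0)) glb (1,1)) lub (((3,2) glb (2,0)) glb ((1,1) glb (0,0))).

(3,0) ∧ (2,0) = (2,0)
(2,0) ∧ (1,1) = (1,0)
(3,2) ∧ (2,0) = (2,0)
(1,1) ∧ (0,0) = (0,0)
(2,0) ∧ (0,0) = (0,0)
(1,0) ∨ (0,0) = (1,0)

(1,0)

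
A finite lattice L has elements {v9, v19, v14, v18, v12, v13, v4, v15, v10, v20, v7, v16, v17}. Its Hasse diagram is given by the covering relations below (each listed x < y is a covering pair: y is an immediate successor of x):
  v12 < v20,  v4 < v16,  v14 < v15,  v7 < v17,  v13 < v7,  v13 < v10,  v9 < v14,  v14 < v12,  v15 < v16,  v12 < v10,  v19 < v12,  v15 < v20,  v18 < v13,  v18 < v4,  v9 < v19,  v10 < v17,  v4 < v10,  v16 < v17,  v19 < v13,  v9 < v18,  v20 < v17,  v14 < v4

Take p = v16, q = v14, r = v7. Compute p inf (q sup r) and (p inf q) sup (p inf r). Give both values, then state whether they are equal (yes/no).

v16; v4; no

q sup r = v17, so p inf (q sup r) = v16 inf v17 = v16.
p inf q = v14 and p inf r = v18, so (p inf q) sup (p inf r) = v14 sup v18 = v4.
Equal: no.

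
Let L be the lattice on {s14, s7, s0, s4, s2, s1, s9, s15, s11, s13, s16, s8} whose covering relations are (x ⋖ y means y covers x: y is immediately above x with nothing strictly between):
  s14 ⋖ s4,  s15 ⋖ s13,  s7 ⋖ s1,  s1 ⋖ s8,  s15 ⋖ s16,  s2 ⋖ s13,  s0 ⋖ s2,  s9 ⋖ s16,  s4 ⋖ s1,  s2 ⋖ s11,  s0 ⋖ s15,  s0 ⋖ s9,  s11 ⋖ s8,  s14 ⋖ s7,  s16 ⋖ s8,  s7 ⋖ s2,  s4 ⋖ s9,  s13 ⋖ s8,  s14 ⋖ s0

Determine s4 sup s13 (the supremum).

s8

Common upper bounds of {s4, s13}: s8.
The least among these is s8.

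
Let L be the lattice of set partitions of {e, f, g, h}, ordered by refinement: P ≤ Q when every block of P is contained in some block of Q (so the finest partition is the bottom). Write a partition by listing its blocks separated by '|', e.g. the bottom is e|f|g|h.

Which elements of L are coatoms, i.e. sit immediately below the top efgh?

The coatoms are exactly the elements covered by efgh: efg|h, efh|g, ef|gh, egh|f, eg|fh, eh|fg, e|fgh.

efg|h, efh|g, ef|gh, egh|f, eg|fh, eh|fg, e|fgh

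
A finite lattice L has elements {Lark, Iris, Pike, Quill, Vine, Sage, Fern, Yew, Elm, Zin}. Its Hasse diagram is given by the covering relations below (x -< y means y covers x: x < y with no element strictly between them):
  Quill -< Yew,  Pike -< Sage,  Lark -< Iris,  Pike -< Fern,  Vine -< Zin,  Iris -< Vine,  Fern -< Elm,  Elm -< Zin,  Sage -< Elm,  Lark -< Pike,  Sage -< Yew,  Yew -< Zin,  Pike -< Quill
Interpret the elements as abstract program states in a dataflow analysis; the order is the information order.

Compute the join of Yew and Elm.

Common upper bounds of {Yew, Elm}: Zin.
The least among these is Zin.

Zin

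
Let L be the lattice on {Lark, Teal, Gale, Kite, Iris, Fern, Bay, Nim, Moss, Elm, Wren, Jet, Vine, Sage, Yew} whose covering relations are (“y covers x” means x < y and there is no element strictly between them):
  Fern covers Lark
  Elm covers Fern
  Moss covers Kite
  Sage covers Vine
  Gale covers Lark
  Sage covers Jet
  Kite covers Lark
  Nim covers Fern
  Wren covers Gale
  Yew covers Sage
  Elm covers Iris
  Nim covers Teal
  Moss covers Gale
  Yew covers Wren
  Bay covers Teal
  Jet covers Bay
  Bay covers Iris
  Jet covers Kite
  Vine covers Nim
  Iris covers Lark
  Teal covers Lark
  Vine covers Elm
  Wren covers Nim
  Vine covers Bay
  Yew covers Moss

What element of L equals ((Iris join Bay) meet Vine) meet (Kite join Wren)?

Iris ∨ Bay = Bay
Bay ∧ Vine = Bay
Kite ∨ Wren = Yew
Bay ∧ Yew = Bay

Bay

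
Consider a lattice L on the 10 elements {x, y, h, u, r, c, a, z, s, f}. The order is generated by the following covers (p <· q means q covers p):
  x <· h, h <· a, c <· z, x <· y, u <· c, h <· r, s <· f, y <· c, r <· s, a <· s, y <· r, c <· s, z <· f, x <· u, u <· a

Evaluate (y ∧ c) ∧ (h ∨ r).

y

y ∧ c = y
h ∨ r = r
y ∧ r = y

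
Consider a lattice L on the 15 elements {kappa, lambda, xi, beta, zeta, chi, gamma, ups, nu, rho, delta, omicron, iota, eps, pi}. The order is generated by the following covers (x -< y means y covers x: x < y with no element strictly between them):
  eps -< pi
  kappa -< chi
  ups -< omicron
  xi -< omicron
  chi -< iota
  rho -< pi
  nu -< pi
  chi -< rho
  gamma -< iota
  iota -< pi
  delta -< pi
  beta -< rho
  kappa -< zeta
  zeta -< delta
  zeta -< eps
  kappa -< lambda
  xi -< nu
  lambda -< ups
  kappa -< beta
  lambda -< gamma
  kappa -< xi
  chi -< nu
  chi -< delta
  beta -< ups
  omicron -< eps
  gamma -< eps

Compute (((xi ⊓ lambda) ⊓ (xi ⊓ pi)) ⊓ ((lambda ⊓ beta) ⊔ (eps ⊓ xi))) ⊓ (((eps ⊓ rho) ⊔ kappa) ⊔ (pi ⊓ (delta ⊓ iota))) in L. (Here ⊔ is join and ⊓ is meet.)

kappa

xi ∧ lambda = kappa
xi ∧ pi = xi
kappa ∧ xi = kappa
lambda ∧ beta = kappa
eps ∧ xi = xi
kappa ∨ xi = xi
kappa ∧ xi = kappa
eps ∧ rho = beta
beta ∨ kappa = beta
delta ∧ iota = chi
pi ∧ chi = chi
beta ∨ chi = rho
kappa ∧ rho = kappa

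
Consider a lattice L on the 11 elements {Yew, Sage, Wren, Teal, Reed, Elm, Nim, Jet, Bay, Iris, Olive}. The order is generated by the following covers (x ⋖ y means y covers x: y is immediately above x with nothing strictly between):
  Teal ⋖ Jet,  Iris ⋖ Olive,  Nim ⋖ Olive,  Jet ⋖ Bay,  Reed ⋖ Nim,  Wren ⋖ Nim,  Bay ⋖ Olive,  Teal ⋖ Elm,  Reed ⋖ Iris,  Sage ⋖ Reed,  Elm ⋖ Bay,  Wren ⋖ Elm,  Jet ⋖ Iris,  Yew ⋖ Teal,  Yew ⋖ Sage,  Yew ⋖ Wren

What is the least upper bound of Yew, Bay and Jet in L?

Common upper bounds of {Yew, Bay, Jet}: Bay, Olive.
The least among these is Bay.

Bay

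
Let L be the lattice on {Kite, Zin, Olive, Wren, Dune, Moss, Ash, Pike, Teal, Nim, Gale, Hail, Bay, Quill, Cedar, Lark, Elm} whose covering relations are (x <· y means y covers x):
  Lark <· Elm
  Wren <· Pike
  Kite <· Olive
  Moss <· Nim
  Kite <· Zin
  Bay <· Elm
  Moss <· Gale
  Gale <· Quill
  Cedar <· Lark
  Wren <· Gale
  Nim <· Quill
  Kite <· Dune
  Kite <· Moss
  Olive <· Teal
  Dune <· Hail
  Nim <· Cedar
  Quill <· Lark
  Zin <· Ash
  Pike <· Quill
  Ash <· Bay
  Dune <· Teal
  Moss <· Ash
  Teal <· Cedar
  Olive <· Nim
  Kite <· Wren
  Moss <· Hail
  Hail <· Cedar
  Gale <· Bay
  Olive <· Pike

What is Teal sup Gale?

Common upper bounds of {Teal, Gale}: Elm, Lark.
The least among these is Lark.

Lark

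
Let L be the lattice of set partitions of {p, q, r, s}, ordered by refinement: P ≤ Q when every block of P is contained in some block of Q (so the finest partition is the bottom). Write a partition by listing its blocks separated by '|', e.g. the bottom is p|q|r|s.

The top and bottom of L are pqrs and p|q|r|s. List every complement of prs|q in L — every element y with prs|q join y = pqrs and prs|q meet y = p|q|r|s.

Need y with prs|q ∨ y = pqrs and prs|q ∧ y = p|q|r|s.
Checking each element gives: pq|r|s, p|qr|s, p|qs|r.

pq|r|s, p|qr|s, p|qs|r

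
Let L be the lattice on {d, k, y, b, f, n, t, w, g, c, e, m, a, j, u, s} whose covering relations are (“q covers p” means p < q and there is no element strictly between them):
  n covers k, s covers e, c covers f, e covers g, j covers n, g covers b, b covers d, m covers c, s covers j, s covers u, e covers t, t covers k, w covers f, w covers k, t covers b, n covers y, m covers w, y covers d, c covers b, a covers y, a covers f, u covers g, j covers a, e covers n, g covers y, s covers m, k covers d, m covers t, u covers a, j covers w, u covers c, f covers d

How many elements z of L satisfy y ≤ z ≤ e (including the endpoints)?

The interval [y, e] = {e, g, n, y}, which has 4 elements.

4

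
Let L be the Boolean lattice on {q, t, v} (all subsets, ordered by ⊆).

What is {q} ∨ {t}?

{q,t}

Common upper bounds of {{q}, {t}}: {q,t,v}, {q,t}.
The least among these is {q,t}.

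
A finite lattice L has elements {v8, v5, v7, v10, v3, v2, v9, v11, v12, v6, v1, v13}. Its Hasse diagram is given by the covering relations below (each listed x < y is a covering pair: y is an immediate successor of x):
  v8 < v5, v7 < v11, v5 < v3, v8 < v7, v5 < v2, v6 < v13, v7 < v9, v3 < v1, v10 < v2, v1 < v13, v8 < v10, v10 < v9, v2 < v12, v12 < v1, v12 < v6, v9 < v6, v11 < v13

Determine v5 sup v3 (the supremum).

Common upper bounds of {v5, v3}: v1, v13, v3.
The least among these is v3.

v3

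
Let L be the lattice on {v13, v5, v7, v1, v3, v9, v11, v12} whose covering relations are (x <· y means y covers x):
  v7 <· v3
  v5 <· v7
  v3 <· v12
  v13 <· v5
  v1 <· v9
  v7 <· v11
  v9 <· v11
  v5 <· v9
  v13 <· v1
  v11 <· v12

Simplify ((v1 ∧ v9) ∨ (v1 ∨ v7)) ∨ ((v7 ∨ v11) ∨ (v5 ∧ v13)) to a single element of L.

v1 ∧ v9 = v1
v1 ∨ v7 = v11
v1 ∨ v11 = v11
v7 ∨ v11 = v11
v5 ∧ v13 = v13
v11 ∨ v13 = v11
v11 ∨ v11 = v11

v11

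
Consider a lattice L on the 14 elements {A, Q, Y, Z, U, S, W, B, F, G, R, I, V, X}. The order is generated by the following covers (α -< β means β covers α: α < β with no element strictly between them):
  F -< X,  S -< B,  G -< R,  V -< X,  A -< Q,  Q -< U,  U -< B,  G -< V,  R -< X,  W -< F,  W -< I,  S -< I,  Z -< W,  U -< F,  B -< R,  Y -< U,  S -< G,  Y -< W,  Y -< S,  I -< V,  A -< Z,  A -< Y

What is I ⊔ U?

Common upper bounds of {I, U}: X.
The least among these is X.

X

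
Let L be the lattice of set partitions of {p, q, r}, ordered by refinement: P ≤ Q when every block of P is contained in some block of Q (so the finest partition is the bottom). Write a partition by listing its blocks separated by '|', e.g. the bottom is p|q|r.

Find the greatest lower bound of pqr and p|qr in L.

Common lower bounds of {pqr, p|qr}: p|qr, p|q|r.
The greatest among these is p|qr.

p|qr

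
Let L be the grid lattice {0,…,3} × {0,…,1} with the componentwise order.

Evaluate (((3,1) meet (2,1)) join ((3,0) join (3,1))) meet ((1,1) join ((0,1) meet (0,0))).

(3,1) ∧ (2,1) = (2,1)
(3,0) ∨ (3,1) = (3,1)
(2,1) ∨ (3,1) = (3,1)
(0,1) ∧ (0,0) = (0,0)
(1,1) ∨ (0,0) = (1,1)
(3,1) ∧ (1,1) = (1,1)

(1,1)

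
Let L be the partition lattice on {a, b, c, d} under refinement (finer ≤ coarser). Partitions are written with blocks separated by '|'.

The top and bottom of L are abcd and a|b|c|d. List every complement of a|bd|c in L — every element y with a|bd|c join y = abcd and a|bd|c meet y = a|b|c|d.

abc|d, ab|cd, acd|b, ad|bc

Need y with a|bd|c ∨ y = abcd and a|bd|c ∧ y = a|b|c|d.
Checking each element gives: abc|d, ab|cd, acd|b, ad|bc.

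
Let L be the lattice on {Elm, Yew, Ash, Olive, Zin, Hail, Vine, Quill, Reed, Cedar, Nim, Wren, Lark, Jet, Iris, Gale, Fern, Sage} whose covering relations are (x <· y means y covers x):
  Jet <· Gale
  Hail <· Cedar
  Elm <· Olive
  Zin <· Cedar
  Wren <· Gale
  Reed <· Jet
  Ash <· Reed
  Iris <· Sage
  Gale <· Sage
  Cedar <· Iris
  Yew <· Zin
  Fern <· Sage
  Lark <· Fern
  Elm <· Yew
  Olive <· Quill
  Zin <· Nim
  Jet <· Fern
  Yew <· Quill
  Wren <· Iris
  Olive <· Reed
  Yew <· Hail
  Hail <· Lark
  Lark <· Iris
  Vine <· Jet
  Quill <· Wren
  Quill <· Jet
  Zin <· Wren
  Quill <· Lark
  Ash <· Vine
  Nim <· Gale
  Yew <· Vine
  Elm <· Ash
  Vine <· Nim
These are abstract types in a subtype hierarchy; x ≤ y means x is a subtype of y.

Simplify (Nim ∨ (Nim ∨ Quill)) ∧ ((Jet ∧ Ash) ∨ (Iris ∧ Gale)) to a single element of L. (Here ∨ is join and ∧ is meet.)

Nim ∨ Quill = Gale
Nim ∨ Gale = Gale
Jet ∧ Ash = Ash
Iris ∧ Gale = Wren
Ash ∨ Wren = Gale
Gale ∧ Gale = Gale

Gale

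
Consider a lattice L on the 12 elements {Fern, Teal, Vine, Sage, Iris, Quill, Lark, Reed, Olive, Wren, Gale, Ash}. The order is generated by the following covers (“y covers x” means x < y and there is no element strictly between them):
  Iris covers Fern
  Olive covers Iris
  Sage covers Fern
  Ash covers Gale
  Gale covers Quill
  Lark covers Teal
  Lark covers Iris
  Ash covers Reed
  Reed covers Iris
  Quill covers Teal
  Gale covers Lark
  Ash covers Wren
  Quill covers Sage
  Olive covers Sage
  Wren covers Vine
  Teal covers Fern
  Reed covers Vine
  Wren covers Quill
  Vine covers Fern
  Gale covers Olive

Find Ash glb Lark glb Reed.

Common lower bounds of {Ash, Lark, Reed}: Fern, Iris.
The greatest among these is Iris.

Iris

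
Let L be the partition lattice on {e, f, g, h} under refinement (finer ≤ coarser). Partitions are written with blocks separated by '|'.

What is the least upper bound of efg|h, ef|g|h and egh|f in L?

Common upper bounds of {efg|h, ef|g|h, egh|f}: efgh.
The least among these is efgh.

efgh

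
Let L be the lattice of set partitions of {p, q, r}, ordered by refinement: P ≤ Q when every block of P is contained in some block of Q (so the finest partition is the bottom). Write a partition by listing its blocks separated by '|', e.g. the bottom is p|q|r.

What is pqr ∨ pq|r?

The join of pqr and pq|r merges any blocks that overlap across the partitions, giving pqr.

pqr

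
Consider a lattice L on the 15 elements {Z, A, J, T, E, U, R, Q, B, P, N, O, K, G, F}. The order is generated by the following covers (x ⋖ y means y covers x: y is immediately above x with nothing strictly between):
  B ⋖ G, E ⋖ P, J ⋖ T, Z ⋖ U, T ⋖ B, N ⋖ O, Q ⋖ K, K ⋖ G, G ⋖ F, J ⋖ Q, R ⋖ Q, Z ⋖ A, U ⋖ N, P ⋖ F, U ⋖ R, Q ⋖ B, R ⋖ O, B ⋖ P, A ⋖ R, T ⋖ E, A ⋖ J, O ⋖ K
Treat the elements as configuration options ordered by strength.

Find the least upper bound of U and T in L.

B

Common upper bounds of {U, T}: B, F, G, P.
The least among these is B.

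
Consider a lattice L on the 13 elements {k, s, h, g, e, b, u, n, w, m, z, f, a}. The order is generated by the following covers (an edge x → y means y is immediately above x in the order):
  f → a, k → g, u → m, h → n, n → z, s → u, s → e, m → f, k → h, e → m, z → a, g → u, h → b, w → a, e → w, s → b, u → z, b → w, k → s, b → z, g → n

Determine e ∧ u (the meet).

s

Common lower bounds of {e, u}: k, s.
The greatest among these is s.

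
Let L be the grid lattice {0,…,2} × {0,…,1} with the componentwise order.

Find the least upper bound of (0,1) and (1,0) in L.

(1,1)

In a product of chains, the join is componentwise max, giving (1,1).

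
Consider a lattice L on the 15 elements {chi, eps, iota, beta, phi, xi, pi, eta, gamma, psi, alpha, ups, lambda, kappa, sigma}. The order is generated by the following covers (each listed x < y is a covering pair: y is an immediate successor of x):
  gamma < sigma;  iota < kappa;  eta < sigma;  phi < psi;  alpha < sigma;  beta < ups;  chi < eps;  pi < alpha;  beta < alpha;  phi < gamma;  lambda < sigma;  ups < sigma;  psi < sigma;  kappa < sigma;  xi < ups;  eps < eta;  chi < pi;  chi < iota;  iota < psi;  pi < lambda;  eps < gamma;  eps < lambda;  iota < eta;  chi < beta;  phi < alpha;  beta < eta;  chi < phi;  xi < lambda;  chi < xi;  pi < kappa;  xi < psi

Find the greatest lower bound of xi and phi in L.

chi

Common lower bounds of {xi, phi}: chi.
The greatest among these is chi.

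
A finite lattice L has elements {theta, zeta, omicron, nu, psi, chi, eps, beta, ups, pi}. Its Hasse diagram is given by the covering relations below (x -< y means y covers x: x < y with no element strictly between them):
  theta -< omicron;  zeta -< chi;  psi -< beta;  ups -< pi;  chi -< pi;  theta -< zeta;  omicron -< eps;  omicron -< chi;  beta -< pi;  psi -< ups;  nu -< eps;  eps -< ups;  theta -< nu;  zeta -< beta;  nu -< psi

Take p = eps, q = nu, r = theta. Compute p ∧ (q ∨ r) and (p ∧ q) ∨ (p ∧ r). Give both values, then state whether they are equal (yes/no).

q ∨ r = nu, so p ∧ (q ∨ r) = eps ∧ nu = nu.
p ∧ q = nu and p ∧ r = theta, so (p ∧ q) ∨ (p ∧ r) = nu ∨ theta = nu.
Equal: yes.

nu; nu; yes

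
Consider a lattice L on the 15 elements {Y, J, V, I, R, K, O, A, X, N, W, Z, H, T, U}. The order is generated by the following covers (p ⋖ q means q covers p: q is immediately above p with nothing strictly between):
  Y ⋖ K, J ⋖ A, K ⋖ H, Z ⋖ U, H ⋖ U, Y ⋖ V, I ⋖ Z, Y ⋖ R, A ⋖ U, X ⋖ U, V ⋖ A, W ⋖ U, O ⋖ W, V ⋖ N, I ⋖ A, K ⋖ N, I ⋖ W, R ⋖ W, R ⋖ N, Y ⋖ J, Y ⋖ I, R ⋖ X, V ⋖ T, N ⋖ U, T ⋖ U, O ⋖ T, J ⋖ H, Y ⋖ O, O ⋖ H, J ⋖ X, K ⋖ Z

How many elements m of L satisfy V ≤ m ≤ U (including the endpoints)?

The interval [V, U] = {A, N, T, U, V}, which has 5 elements.

5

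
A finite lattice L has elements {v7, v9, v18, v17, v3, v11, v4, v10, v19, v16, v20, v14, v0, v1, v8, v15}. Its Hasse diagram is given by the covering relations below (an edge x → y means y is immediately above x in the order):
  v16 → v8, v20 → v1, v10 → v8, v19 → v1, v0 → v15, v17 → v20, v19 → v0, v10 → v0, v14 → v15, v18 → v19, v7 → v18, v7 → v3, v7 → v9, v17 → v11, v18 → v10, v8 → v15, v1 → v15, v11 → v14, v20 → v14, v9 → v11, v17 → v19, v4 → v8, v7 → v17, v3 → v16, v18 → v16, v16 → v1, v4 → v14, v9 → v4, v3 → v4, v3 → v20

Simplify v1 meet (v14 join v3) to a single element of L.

v14 ∨ v3 = v14
v1 ∧ v14 = v20

v20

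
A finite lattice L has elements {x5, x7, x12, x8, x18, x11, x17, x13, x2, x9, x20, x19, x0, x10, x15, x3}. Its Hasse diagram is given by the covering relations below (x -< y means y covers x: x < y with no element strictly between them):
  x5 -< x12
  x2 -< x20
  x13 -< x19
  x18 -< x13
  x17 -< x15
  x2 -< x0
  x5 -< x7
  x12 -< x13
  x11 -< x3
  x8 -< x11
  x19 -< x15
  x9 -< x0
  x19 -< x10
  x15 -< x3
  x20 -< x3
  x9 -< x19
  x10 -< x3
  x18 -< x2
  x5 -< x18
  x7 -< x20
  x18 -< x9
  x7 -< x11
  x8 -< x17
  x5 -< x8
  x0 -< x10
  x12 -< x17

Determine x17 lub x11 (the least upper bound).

Common upper bounds of {x17, x11}: x3.
The least among these is x3.

x3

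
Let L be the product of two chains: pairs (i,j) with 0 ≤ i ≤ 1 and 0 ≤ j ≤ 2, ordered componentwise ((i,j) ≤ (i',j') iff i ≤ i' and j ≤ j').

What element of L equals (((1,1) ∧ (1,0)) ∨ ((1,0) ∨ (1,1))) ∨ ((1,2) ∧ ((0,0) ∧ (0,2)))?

(1,1) ∧ (1,0) = (1,0)
(1,0) ∨ (1,1) = (1,1)
(1,0) ∨ (1,1) = (1,1)
(0,0) ∧ (0,2) = (0,0)
(1,2) ∧ (0,0) = (0,0)
(1,1) ∨ (0,0) = (1,1)

(1,1)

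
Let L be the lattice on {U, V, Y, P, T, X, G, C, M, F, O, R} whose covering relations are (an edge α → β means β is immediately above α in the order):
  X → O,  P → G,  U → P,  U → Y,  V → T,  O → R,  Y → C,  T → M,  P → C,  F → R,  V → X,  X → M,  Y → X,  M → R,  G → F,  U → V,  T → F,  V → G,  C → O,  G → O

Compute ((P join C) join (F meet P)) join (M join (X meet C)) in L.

R

P ∨ C = C
F ∧ P = P
C ∨ P = C
X ∧ C = Y
M ∨ Y = M
C ∨ M = R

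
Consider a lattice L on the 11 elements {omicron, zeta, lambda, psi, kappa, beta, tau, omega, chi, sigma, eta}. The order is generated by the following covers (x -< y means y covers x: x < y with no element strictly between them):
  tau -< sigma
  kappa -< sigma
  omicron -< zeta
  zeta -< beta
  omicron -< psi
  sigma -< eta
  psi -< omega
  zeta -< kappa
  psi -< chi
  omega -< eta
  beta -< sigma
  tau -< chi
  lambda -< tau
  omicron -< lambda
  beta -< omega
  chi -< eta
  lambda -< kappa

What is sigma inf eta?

Common lower bounds of {sigma, eta}: beta, kappa, lambda, omicron, sigma, tau, zeta.
The greatest among these is sigma.

sigma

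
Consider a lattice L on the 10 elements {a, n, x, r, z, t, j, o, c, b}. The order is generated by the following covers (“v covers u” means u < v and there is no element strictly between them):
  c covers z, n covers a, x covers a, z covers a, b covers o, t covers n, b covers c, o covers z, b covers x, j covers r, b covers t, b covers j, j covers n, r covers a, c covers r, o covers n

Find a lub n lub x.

b

Common upper bounds of {a, n, x}: b.
The least among these is b.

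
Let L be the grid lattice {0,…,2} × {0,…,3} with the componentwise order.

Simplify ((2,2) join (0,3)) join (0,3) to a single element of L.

(2,2) ∨ (0,3) = (2,3)
(2,3) ∨ (0,3) = (2,3)

(2,3)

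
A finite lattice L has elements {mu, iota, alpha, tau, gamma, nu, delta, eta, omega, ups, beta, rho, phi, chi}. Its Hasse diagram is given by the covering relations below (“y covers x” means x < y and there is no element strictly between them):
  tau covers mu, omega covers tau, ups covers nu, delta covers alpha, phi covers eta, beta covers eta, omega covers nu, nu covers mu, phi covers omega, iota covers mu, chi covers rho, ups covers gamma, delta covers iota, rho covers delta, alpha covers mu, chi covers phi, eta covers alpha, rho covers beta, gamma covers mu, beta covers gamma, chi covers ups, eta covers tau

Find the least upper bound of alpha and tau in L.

Common upper bounds of {alpha, tau}: beta, chi, eta, phi, rho.
The least among these is eta.

eta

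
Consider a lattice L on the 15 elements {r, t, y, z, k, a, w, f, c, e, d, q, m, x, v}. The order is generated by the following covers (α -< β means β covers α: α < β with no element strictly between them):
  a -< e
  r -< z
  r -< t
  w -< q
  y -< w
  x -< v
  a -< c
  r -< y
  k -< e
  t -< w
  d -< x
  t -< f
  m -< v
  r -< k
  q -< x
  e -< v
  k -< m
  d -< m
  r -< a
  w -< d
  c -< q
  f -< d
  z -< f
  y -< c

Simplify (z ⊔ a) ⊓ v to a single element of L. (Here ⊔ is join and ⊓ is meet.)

z ∨ a = x
x ∧ v = x

x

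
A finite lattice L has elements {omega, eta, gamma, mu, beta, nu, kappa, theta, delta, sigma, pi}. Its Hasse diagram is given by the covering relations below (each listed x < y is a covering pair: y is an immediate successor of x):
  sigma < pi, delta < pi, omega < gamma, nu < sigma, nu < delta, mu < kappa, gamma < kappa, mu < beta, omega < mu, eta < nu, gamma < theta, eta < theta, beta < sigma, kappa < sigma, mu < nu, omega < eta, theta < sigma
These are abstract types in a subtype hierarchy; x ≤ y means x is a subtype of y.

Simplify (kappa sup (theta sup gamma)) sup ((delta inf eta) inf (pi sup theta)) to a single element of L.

theta ∨ gamma = theta
kappa ∨ theta = sigma
delta ∧ eta = eta
pi ∨ theta = pi
eta ∧ pi = eta
sigma ∨ eta = sigma

sigma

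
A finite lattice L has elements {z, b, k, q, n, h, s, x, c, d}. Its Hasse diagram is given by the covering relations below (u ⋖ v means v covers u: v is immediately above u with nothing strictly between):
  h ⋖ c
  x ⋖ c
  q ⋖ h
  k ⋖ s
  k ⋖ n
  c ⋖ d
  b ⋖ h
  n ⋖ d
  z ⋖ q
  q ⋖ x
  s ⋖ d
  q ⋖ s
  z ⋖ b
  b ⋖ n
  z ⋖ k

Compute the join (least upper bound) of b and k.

Common upper bounds of {b, k}: d, n.
The least among these is n.

n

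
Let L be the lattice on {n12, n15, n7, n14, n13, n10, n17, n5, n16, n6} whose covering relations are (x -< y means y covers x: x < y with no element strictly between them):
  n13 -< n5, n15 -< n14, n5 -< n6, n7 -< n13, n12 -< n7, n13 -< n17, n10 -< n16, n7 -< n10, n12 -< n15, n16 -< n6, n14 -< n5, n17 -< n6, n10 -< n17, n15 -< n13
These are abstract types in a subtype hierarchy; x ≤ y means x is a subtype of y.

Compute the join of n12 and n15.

Common upper bounds of {n12, n15}: n13, n14, n15, n17, n5, n6.
The least among these is n15.

n15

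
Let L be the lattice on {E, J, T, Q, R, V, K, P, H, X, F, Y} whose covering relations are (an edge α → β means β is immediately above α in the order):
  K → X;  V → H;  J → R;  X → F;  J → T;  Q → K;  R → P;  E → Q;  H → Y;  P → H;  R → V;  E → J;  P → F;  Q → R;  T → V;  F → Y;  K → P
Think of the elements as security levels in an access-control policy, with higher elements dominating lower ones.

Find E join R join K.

Common upper bounds of {E, R, K}: F, H, P, Y.
The least among these is P.

P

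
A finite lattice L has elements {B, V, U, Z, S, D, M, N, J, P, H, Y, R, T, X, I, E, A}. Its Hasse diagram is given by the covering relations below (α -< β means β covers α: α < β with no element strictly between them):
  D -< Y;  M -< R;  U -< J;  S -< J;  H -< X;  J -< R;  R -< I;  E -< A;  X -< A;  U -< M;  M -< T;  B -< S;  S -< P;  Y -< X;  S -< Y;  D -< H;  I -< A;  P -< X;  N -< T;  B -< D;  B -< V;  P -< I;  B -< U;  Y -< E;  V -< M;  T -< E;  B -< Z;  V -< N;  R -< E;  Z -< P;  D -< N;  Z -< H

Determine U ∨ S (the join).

Common upper bounds of {U, S}: A, E, I, J, R.
The least among these is J.

J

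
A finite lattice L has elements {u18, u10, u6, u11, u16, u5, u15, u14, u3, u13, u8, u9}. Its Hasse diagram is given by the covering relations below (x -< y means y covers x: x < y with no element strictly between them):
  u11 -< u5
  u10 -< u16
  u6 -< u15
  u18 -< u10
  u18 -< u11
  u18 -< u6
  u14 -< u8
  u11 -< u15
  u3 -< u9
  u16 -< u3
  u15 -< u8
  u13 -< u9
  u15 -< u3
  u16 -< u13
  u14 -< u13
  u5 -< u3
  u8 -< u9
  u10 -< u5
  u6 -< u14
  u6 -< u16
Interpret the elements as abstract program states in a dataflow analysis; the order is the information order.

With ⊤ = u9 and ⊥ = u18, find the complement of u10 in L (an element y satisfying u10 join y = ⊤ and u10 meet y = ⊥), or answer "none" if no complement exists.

u8

Need y with u10 ∨ y = u9 and u10 ∧ y = u18.
Checking each element gives: u8.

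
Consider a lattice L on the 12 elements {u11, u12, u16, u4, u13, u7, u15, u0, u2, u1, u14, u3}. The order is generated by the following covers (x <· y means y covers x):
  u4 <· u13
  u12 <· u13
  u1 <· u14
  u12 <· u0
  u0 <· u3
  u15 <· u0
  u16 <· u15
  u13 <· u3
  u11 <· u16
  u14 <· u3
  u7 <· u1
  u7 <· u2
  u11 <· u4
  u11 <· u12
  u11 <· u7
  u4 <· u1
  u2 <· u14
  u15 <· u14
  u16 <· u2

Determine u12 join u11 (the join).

u12

Common upper bounds of {u12, u11}: u0, u12, u13, u3.
The least among these is u12.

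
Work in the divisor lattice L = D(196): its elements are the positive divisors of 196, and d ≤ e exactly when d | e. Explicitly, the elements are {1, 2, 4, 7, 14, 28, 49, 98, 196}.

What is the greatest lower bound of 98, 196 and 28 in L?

Common lower bounds of {98, 196, 28}: 1, 14, 2, 7.
The greatest among these is 14.

14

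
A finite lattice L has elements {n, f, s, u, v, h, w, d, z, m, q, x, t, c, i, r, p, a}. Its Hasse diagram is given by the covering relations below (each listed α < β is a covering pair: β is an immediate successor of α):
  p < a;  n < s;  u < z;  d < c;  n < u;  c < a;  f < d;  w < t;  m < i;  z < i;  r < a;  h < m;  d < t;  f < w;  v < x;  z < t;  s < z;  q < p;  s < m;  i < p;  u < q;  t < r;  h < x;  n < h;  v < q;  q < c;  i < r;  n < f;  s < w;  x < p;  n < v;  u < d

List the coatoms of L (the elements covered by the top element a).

c, p, r

The coatoms are exactly the elements covered by a: c, p, r.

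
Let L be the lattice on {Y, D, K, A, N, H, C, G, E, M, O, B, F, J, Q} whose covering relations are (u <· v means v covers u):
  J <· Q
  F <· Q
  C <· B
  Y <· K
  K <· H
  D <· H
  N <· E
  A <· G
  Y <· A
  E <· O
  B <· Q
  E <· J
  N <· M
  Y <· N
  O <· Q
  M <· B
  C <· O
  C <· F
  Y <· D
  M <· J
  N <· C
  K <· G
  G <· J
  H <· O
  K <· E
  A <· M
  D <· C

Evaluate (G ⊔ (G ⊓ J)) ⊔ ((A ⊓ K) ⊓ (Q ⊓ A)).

G ∧ J = G
G ∨ G = G
A ∧ K = Y
Q ∧ A = A
Y ∧ A = Y
G ∨ Y = G

G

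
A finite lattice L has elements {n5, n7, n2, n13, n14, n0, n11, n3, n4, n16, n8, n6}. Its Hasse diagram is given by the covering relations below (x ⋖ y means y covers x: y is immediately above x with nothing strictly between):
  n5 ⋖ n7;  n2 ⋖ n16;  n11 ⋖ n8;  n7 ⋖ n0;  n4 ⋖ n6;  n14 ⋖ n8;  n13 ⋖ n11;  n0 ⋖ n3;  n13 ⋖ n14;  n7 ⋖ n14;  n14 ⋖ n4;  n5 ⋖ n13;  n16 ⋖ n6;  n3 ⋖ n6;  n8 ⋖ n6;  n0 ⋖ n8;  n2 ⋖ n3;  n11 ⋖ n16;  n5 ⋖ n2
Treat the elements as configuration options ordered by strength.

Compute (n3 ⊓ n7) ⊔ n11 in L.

n8

n3 ∧ n7 = n7
n7 ∨ n11 = n8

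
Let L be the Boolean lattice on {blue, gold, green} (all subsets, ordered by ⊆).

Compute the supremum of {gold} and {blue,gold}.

{blue,gold}

Under ⊆, join is union: {gold} ∪ {blue,gold} = {blue,gold}.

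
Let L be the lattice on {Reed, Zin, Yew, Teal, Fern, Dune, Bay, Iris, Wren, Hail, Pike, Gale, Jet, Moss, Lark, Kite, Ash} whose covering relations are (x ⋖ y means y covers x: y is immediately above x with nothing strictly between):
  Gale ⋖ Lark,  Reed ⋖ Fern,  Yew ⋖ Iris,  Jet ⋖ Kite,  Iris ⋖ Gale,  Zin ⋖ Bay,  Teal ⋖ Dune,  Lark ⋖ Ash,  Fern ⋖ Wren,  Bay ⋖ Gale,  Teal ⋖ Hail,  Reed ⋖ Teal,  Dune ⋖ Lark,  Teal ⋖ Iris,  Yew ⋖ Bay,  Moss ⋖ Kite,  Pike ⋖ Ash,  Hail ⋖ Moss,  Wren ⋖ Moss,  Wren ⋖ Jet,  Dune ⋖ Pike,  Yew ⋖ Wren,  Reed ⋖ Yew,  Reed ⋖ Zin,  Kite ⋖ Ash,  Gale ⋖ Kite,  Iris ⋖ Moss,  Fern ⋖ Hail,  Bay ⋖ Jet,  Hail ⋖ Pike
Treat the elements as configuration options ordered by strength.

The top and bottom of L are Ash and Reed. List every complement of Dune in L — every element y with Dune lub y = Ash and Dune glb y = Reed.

Need y with Dune ∨ y = Ash and Dune ∧ y = Reed.
Checking each element gives: Jet, Wren.

Jet, Wren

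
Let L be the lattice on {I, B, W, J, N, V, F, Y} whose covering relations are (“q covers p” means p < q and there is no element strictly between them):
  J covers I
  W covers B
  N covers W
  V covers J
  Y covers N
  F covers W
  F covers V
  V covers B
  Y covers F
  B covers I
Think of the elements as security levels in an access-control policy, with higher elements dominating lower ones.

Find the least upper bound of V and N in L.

Common upper bounds of {V, N}: Y.
The least among these is Y.

Y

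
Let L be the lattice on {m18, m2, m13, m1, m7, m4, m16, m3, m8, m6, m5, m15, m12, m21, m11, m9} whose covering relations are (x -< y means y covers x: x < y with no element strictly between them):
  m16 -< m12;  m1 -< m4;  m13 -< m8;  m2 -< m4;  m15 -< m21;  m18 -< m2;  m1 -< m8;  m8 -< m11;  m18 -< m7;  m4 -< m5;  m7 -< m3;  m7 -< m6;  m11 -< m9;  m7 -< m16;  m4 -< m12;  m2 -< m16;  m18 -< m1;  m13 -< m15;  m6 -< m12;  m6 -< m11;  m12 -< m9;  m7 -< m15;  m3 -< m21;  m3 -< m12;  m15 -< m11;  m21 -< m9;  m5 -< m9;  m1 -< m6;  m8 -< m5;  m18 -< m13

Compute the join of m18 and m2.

Common upper bounds of {m18, m2}: m12, m16, m2, m4, m5, m9.
The least among these is m2.

m2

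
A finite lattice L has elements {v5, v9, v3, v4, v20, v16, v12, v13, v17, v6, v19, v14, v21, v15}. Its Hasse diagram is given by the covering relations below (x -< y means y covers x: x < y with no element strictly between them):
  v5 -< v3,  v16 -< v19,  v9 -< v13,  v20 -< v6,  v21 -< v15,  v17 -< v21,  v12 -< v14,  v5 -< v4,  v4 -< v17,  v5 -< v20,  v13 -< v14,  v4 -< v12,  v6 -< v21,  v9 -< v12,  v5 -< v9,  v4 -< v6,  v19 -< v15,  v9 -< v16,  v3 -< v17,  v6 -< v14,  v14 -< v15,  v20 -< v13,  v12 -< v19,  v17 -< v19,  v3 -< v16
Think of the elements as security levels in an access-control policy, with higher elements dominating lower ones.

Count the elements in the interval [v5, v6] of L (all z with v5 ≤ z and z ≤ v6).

The interval [v5, v6] = {v20, v4, v5, v6}, which has 4 elements.

4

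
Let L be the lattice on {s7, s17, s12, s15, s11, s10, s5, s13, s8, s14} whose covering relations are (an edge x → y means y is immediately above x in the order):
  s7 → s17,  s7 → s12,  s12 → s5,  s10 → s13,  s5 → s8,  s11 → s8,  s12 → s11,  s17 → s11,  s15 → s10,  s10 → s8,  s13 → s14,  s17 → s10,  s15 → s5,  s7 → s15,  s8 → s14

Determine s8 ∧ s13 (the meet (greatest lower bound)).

s10

Common lower bounds of {s8, s13}: s10, s15, s17, s7.
The greatest among these is s10.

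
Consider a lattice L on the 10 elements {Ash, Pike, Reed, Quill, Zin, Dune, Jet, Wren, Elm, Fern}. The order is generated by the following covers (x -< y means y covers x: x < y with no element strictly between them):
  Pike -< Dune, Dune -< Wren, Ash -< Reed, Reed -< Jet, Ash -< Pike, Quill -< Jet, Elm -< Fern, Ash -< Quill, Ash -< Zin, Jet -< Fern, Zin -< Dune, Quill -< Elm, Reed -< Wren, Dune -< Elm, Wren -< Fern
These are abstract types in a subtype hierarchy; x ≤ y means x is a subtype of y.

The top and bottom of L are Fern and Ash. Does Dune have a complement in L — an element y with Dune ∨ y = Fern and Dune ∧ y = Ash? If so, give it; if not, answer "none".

Need y with Dune ∨ y = Fern and Dune ∧ y = Ash.
Checking each element gives: Jet.

Jet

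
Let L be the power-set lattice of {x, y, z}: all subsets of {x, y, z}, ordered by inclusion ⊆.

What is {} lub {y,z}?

{y,z}

Under ⊆, join is union: {} ∪ {y,z} = {y,z}.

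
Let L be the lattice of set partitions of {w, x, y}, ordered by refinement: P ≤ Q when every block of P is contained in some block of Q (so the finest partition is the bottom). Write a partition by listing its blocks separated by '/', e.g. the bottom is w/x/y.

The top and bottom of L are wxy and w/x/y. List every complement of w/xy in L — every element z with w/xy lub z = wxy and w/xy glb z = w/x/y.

Need z with w/xy ∨ z = wxy and w/xy ∧ z = w/x/y.
Checking each element gives: wx/y, wy/x.

wx/y, wy/x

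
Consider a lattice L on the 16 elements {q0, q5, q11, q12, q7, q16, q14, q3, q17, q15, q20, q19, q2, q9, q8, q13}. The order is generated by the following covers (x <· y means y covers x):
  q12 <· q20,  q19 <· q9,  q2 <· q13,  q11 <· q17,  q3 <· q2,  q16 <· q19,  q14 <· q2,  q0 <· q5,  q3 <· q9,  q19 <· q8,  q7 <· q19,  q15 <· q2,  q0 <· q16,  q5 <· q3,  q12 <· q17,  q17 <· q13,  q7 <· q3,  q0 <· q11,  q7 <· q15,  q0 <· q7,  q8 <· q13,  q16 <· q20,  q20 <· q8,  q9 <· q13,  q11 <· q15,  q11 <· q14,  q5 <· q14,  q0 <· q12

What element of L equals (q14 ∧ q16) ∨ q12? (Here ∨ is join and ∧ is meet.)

q12

q14 ∧ q16 = q0
q0 ∨ q12 = q12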